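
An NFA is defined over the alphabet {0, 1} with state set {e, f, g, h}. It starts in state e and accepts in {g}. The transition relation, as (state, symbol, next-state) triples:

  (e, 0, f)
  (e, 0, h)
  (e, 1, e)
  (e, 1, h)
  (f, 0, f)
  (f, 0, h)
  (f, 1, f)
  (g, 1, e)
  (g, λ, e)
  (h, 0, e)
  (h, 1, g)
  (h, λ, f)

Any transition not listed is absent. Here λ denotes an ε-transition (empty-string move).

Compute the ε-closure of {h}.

{f, h}

Begin with {h}.
ε-move h → f; add f.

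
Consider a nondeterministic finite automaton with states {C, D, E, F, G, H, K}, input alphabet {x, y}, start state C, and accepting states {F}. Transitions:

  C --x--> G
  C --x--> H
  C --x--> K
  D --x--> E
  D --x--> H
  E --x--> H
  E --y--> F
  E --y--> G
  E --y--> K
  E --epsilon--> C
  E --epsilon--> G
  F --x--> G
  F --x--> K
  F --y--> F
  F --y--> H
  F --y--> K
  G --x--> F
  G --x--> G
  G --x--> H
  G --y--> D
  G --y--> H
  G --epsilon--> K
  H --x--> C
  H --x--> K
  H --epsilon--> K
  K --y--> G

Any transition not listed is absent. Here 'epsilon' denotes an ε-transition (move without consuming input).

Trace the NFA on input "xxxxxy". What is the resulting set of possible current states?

{D, F, G, H, K}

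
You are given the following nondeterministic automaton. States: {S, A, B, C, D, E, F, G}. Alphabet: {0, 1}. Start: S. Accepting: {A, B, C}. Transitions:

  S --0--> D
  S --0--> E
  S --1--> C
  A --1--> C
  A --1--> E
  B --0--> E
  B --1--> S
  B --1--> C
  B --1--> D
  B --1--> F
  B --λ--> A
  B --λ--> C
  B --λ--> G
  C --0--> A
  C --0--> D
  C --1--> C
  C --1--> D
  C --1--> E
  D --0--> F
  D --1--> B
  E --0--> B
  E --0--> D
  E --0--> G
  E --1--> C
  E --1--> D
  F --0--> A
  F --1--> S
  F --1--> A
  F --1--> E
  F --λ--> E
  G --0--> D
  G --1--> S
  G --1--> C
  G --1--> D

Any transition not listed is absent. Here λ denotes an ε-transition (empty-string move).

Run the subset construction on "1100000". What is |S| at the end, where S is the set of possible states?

7

Start in {S}.
Read '1': {S} → {C}.
Read '1': {C} → {C, D, E}.
Read '0': {C, D, E} → {A, B, C, D, E, F, G}.
Read '0': {A, B, C, D, E, F, G} → {A, B, C, D, E, F, G}.
Read '0': {A, B, C, D, E, F, G} → {A, B, C, D, E, F, G}.
Read '0': {A, B, C, D, E, F, G} → {A, B, C, D, E, F, G}.
Read '0': {A, B, C, D, E, F, G} → {A, B, C, D, E, F, G}.
That set has 7 states.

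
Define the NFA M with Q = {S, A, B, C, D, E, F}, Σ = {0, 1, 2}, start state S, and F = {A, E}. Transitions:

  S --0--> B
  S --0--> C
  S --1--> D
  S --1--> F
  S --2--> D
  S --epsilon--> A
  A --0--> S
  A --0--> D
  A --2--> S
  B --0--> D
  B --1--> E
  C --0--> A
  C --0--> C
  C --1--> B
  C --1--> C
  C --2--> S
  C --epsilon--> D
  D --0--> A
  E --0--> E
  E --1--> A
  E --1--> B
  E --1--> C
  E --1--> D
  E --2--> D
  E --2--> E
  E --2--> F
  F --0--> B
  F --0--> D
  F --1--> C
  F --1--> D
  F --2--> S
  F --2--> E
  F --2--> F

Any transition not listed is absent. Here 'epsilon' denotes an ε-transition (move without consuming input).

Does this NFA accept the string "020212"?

Yes

Start: ε-closure({S}) = {S, A}.
Read '0': {S, A} → {S, A, B, C, D}.
Read '2': {S, A, B, C, D} → {S, A, D}.
Read '0': {S, A, D} → {S, A, B, C, D}.
Read '2': {S, A, B, C, D} → {S, A, D}.
Read '1': {S, A, D} → {D, F}.
Read '2': {D, F} → {S, A, E, F}.
The final set {S, A, E, F} contains the accepting states A, E.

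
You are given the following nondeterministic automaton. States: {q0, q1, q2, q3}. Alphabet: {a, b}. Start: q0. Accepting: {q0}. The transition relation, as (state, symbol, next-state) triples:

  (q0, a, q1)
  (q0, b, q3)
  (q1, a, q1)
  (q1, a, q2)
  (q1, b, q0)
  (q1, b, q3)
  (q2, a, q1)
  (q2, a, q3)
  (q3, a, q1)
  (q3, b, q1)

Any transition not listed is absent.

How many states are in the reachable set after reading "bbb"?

Start in {q0}.
Read 'b': {q0} → {q3}.
Read 'b': {q3} → {q1}.
Read 'b': {q1} → {q0, q3}.
That set has 2 states.

2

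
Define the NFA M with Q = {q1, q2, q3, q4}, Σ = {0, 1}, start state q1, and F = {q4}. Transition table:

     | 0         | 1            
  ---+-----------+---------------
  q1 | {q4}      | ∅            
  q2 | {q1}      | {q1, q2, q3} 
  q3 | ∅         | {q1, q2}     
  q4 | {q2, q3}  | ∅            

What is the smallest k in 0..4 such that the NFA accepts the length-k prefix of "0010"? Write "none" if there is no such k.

1

Start in {q1}.
Read '0': {q1} → {q4}.
None of the earlier sets intersect F, but {q4} does.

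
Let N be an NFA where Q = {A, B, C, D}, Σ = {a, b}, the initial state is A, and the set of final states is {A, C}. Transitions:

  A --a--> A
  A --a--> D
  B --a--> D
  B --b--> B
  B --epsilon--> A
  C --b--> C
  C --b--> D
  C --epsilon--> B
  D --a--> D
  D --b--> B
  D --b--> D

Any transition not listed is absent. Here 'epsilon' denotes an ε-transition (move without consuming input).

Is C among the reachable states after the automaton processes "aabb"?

No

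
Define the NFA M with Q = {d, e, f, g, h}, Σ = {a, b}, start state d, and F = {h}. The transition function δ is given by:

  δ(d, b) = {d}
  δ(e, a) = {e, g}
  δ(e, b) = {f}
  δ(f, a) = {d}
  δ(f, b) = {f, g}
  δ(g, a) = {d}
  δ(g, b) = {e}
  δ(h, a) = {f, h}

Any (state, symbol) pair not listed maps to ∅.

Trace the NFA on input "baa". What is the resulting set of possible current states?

Start in {d}.
Read 'b': d→{d}; now {d}.
Read 'a': d→∅; now ∅.
The set is empty and remains empty for the remaining 1 symbol.

∅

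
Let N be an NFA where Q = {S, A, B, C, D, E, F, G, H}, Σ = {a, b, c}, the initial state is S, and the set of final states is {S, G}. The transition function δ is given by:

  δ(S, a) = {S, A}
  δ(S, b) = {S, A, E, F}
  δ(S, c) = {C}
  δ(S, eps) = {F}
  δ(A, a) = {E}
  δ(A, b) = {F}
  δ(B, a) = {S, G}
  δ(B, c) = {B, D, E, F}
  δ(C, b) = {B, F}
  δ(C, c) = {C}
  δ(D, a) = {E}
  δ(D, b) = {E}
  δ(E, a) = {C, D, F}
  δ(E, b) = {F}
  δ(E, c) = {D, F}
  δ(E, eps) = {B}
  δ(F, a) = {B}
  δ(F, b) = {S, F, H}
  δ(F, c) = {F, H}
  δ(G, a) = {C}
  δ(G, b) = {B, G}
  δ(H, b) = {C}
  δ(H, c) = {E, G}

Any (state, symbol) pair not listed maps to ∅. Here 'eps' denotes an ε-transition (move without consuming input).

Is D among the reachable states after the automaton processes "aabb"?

No

Start: ε-closure({S}) = {S, F}.
Read 'a': {S, F} → {S, A, B, F}.
Read 'a': {S, A, B, F} → {S, A, B, E, F, G}.
Read 'b': {S, A, B, E, F, G} → {S, A, B, E, F, G, H}.
Read 'b': {S, A, B, E, F, G, H} → {S, A, B, C, E, F, G, H}.
State D is not in {S, A, B, C, E, F, G, H}.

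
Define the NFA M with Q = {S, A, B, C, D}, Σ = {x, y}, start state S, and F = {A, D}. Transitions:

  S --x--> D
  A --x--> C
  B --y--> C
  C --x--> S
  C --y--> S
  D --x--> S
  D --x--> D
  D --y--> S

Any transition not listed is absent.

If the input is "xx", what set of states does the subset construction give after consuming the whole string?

Start in {S}.
Read 'x': S→{D}; now {D}.
Read 'x': D→{S, D}; now {S, D}.

{S, D}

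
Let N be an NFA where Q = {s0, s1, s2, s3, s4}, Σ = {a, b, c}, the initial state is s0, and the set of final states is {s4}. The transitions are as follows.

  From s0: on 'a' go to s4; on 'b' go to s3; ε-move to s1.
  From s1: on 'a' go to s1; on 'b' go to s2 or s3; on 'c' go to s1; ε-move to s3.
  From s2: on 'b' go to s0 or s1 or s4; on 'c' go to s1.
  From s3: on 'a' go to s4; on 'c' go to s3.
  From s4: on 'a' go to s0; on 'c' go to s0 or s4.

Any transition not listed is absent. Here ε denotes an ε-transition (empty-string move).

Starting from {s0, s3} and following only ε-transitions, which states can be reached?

Begin with {s0, s3}.
ε-move s0 → s1; add s1.

{s0, s1, s3}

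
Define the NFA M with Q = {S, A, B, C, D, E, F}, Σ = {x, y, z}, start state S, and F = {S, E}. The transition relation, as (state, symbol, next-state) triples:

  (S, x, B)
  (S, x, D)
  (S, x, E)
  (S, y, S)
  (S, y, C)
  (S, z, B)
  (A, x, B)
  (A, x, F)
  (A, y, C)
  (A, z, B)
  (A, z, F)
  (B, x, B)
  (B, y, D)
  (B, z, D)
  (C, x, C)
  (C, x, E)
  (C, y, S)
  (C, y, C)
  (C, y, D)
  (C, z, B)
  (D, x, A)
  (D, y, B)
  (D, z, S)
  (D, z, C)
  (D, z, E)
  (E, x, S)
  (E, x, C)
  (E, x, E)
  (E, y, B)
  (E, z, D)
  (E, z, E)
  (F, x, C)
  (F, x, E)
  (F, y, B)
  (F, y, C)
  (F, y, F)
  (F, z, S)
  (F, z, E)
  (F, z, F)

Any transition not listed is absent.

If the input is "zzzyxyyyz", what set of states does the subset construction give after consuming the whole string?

{S, B, C, D, E}

Start in {S}.
Read 'z': S→{B}; now {B}.
Read 'z': B→{D}; now {D}.
Read 'z': D→{S, C, E}; now {S, C, E}.
Read 'y': S→{S, C}, C→{S, C, D}, E→{B}; now {S, B, C, D}.
Read 'x': S→{B, D, E}, B→{B}, C→{C, E}, D→{A}; now {A, B, C, D, E}.
Read 'y': A→{C}, B→{D}, C→{S, C, D}, D→{B}, E→{B}; now {S, B, C, D}.
Read 'y': S→{S, C}, B→{D}, C→{S, C, D}, D→{B}; now {S, B, C, D}.
Read 'y': S→{S, C}, B→{D}, C→{S, C, D}, D→{B}; now {S, B, C, D}.
Read 'z': S→{B}, B→{D}, C→{B}, D→{S, C, E}; now {S, B, C, D, E}.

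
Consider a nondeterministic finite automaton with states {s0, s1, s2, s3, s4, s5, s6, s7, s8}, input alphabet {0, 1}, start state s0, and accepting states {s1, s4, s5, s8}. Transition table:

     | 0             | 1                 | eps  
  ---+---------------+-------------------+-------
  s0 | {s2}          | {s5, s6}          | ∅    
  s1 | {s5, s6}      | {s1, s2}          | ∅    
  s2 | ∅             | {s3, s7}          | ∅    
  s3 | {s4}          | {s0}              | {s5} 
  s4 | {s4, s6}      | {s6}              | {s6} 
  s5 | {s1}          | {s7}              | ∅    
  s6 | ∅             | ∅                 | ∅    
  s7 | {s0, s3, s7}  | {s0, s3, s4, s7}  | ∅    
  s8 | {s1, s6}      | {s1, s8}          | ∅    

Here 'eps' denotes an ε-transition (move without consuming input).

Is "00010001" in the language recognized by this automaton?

No

Start in {s0}.
Read '0': s0→{s2}; now {s2}.
Read '0': s2→∅; now ∅.
The set is empty and remains empty for the remaining 6 symbols.
The final set ∅ contains no accepting state.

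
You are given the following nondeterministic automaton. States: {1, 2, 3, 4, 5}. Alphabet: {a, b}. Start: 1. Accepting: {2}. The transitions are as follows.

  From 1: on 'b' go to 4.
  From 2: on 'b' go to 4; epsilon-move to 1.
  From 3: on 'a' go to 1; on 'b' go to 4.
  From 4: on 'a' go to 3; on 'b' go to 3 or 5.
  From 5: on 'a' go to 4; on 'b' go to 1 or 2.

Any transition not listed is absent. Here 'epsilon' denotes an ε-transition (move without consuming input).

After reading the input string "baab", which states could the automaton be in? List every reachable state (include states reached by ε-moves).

{4}

Start in {1}.
Read 'b': {1} → {4}.
Read 'a': {4} → {3}.
Read 'a': {3} → {1}.
Read 'b': {1} → {4}.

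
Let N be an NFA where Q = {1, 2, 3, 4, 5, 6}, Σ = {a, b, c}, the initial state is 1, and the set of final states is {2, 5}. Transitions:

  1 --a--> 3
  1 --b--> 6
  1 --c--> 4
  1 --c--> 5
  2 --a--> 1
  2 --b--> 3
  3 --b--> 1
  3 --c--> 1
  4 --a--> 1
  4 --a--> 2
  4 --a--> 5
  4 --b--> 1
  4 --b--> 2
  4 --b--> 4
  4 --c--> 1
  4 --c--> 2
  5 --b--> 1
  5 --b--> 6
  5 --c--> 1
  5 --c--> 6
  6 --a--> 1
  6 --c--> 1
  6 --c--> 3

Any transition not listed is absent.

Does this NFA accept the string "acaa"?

No

Start in {1}.
Read 'a': 1→{3}; now {3}.
Read 'c': 3→{1}; now {1}.
Read 'a': 1→{3}; now {3}.
Read 'a': 3→∅; now ∅.
The final set ∅ contains no accepting state.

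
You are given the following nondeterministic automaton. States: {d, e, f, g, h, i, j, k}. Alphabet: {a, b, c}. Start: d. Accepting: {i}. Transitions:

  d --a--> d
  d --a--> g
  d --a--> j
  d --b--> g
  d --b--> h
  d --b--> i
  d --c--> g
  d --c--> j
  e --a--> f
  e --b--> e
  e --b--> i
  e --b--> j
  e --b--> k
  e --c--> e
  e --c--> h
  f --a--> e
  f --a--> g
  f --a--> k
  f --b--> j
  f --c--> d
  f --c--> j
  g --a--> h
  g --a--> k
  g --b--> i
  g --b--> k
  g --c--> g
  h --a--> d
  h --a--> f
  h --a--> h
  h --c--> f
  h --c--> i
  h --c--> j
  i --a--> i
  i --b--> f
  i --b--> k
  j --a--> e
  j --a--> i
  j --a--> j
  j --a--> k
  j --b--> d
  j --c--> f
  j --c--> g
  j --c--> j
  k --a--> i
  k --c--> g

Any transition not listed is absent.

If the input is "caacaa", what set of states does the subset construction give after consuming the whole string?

Start in {d}.
Read 'c': d→{g, j}; now {g, j}.
Read 'a': g→{h, k}, j→{e, i, j, k}; now {e, h, i, j, k}.
Read 'a': e→{f}, h→{d, f, h}, i→{i}, j→{e, i, j, k}, k→{i}; now {d, e, f, h, i, j, k}.
Read 'c': d→{g, j}, e→{e, h}, f→{d, j}, h→{f, i, j}, i→∅, j→{f, g, j}, k→{g}; now {d, e, f, g, h, i, j}.
Read 'a': d→{d, g, j}, e→{f}, f→{e, g, k}, g→{h, k}, h→{d, f, h}, i→{i}, j→{e, i, j, k}; now {d, e, f, g, h, i, j, k}.
Read 'a': d→{d, g, j}, e→{f}, f→{e, g, k}, g→{h, k}, h→{d, f, h}, i→{i}, j→{e, i, j, k}, k→{i}; now {d, e, f, g, h, i, j, k}.

{d, e, f, g, h, i, j, k}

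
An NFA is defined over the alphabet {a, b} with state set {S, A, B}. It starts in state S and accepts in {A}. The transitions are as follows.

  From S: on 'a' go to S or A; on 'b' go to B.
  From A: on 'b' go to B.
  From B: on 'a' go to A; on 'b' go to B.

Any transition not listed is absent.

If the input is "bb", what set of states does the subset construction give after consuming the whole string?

Start in {S}.
Read 'b': S→{B}; now {B}.
Read 'b': B→{B}; now {B}.

{B}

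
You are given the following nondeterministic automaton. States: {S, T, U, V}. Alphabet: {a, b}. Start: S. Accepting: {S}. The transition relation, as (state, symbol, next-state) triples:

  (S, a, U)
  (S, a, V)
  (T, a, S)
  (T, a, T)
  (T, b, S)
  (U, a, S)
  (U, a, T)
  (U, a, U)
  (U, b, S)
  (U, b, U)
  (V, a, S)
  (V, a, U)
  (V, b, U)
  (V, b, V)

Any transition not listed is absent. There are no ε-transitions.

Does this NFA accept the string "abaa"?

Start in {S}.
Read 'a': S→{U, V}; now {U, V}.
Read 'b': U→{S, U}, V→{U, V}; now {S, U, V}.
Read 'a': S→{U, V}, U→{S, T, U}, V→{S, U}; now {S, T, U, V}.
Read 'a': S→{U, V}, T→{S, T}, U→{S, T, U}, V→{S, U}; now {S, T, U, V}.
The final set {S, T, U, V} contains the accepting state S.

Yes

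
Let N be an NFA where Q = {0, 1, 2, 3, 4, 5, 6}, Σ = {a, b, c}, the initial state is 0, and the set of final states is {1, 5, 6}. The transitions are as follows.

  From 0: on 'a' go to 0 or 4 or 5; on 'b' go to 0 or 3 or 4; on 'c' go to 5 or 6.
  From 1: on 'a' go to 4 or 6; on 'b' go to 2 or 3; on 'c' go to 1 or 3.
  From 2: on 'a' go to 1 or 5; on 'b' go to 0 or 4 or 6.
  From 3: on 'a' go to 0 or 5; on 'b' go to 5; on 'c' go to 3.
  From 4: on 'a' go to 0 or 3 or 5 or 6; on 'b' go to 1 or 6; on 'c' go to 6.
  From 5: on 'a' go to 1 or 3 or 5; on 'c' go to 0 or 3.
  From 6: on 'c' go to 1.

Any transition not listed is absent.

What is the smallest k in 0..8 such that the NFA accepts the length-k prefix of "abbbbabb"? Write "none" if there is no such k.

Start in {0}.
Read 'a': {0} → {0, 4, 5}.
None of the earlier sets intersect F, but {0, 4, 5} does.

1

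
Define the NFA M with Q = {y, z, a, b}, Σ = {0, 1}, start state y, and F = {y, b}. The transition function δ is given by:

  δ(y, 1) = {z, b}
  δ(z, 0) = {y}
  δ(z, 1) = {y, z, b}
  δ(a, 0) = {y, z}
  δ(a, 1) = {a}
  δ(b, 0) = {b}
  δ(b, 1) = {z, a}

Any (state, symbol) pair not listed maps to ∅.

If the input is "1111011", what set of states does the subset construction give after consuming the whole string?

{y, z, a, b}

Start in {y}.
Read '1': y→{z, b}; now {z, b}.
Read '1': z→{y, z, b}, b→{z, a}; now {y, z, a, b}.
Read '1': y→{z, b}, z→{y, z, b}, a→{a}, b→{z, a}; now {y, z, a, b}.
Read '1': y→{z, b}, z→{y, z, b}, a→{a}, b→{z, a}; now {y, z, a, b}.
Read '0': y→∅, z→{y}, a→{y, z}, b→{b}; now {y, z, b}.
Read '1': y→{z, b}, z→{y, z, b}, b→{z, a}; now {y, z, a, b}.
Read '1': y→{z, b}, z→{y, z, b}, a→{a}, b→{z, a}; now {y, z, a, b}.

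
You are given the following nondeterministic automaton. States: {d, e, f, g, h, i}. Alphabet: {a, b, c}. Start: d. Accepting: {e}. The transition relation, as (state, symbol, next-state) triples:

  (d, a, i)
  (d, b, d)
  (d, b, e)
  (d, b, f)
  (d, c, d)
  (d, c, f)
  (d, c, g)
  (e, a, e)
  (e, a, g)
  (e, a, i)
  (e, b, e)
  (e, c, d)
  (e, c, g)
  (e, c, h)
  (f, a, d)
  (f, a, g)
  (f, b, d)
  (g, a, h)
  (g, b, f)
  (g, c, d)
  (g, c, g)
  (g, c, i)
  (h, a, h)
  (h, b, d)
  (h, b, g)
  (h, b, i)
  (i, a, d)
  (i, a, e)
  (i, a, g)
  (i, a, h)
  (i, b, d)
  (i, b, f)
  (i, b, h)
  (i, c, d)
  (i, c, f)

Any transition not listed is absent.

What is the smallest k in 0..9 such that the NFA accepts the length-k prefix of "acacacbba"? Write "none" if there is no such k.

5

Start in {d}.
Read 'a': d→{i}; now {i}.
Read 'c': i→{d, f}; now {d, f}.
Read 'a': d→{i}, f→{d, g}; now {d, g, i}.
Read 'c': d→{d, f, g}, g→{d, g, i}, i→{d, f}; now {d, f, g, i}.
Read 'a': d→{i}, f→{d, g}, g→{h}, i→{d, e, g, h}; now {d, e, g, h, i}.
None of the earlier sets intersect F, but {d, e, g, h, i} does.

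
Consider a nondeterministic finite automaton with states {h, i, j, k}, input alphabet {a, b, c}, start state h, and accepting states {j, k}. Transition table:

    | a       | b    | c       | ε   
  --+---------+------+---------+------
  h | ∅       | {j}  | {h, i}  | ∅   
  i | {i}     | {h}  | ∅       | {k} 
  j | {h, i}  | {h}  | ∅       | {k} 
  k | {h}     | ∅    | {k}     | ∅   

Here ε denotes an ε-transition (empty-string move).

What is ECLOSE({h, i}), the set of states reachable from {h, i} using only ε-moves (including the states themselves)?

{h, i, k}

Begin with {h, i}.
ε-move i → k; add k.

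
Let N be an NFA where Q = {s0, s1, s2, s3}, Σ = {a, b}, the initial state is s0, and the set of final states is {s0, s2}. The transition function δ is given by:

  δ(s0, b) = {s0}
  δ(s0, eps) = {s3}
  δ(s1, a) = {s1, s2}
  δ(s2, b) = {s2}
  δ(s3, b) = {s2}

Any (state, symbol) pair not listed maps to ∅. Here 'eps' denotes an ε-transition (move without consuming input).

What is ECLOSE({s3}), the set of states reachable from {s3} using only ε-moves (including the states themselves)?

{s3}

Begin with {s3}.
No ε-moves leave this set, so the closure equals the set itself.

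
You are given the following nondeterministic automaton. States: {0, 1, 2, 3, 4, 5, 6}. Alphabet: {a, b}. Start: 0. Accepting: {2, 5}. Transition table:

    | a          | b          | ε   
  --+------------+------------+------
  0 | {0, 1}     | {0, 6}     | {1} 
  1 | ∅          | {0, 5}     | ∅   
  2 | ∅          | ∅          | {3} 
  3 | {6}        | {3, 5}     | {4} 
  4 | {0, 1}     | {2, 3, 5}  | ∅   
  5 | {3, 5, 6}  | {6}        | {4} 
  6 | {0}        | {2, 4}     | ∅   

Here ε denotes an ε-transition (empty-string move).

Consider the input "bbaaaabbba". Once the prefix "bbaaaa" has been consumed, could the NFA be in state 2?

No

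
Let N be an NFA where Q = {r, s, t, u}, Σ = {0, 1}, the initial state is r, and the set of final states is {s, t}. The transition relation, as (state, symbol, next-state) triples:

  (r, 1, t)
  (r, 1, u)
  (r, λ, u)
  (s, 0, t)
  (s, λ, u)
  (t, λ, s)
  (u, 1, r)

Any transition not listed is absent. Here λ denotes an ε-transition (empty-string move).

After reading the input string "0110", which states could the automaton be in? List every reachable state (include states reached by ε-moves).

∅

Start: ε-closure({r}) = {r, u}.
Read '0': {r, u} → ∅.
The set is empty and remains empty for the remaining 3 symbols.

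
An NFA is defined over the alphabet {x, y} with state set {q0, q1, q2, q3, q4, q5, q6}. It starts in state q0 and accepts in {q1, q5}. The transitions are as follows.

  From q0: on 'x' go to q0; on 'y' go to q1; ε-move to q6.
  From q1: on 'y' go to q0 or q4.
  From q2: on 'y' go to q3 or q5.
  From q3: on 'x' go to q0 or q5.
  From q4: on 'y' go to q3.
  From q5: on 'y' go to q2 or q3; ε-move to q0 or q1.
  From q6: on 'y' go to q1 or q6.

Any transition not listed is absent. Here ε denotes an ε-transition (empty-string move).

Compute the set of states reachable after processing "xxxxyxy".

Start: ε-closure({q0}) = {q0, q6}.
Read 'x': {q0, q6} → {q0, q6}.
Read 'x': {q0, q6} → {q0, q6}.
Read 'x': {q0, q6} → {q0, q6}.
Read 'x': {q0, q6} → {q0, q6}.
Read 'y': {q0, q6} → {q1, q6}.
Read 'x': {q1, q6} → ∅.
The set is empty and remains empty for the remaining 1 symbol.

∅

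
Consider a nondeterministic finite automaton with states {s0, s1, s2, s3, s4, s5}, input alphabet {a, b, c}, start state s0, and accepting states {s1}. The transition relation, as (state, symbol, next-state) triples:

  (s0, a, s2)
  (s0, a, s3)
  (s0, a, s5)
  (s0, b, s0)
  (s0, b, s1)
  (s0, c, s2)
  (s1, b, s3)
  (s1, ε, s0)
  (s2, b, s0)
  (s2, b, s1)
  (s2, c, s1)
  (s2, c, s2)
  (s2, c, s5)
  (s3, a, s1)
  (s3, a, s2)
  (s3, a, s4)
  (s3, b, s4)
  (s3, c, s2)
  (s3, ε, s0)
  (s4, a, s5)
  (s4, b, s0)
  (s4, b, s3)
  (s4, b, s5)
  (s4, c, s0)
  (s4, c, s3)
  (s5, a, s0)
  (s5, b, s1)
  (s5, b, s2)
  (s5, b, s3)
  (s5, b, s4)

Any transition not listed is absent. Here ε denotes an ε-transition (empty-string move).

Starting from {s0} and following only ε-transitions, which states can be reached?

{s0}

Begin with {s0}.
No ε-moves leave this set, so the closure equals the set itself.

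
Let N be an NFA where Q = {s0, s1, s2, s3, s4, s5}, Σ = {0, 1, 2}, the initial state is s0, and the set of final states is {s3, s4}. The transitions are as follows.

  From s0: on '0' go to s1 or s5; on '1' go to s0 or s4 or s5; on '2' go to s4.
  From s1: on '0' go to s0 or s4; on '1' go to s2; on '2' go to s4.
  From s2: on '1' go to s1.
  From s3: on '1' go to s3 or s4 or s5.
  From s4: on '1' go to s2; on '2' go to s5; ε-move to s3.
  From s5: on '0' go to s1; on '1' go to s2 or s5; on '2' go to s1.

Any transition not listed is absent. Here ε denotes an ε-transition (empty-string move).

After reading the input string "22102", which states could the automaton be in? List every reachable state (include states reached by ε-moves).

Start in {s0}.
Read '2': s0→{s4}; union {s4}; ε-closure = {s3, s4}.
Read '2': s3→∅, s4→{s5}; now {s5}.
Read '1': s5→{s2, s5}; now {s2, s5}.
Read '0': s2→∅, s5→{s1}; now {s1}.
Read '2': s1→{s4}; union {s4}; ε-closure = {s3, s4}.

{s3, s4}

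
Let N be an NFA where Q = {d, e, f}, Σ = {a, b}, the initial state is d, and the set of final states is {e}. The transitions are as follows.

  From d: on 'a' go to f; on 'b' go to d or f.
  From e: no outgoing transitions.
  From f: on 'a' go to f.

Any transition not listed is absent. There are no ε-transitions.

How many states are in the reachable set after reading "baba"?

0

Start in {d}.
Read 'b': {d} → {d, f}.
Read 'a': {d, f} → {f}.
Read 'b': {f} → ∅.
The set is empty and remains empty for the remaining 1 symbol.
That set has 0 states.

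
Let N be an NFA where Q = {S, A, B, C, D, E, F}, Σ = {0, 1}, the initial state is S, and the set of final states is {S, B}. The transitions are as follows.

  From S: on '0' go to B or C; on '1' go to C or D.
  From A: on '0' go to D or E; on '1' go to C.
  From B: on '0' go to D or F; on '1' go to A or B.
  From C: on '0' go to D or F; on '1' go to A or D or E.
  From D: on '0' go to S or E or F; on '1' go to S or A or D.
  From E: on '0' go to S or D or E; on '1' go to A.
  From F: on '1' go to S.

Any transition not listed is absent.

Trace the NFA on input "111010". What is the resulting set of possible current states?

{S, B, C, D, E, F}

Start in {S}.
Read '1': S→{C, D}; now {C, D}.
Read '1': C→{A, D, E}, D→{S, A, D}; now {S, A, D, E}.
Read '1': S→{C, D}, A→{C}, D→{S, A, D}, E→{A}; now {S, A, C, D}.
Read '0': S→{B, C}, A→{D, E}, C→{D, F}, D→{S, E, F}; now {S, B, C, D, E, F}.
Read '1': S→{C, D}, B→{A, B}, C→{A, D, E}, D→{S, A, D}, E→{A}, F→{S}; now {S, A, B, C, D, E}.
Read '0': S→{B, C}, A→{D, E}, B→{D, F}, C→{D, F}, D→{S, E, F}, E→{S, D, E}; now {S, B, C, D, E, F}.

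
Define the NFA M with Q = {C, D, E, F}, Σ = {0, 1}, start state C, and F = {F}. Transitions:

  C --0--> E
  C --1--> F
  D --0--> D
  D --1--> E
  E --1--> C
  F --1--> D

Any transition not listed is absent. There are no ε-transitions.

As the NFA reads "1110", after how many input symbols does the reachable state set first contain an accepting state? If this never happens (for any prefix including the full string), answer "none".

1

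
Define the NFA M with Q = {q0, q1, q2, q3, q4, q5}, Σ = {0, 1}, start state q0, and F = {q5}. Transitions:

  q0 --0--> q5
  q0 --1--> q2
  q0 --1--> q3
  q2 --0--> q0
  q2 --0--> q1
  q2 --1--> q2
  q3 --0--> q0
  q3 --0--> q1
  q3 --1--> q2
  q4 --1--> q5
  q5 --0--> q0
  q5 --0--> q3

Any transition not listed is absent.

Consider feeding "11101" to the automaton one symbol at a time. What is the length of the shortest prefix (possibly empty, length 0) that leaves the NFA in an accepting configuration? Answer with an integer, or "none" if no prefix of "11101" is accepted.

none

Start in {q0}.
Read '1': q0→{q2, q3}; now {q2, q3}.
Read '1': q2→{q2}, q3→{q2}; now {q2}.
Read '1': q2→{q2}; now {q2}.
Read '0': q2→{q0, q1}; now {q0, q1}.
Read '1': q0→{q2, q3}, q1→∅; now {q2, q3}.
No reachable set along the way intersects F.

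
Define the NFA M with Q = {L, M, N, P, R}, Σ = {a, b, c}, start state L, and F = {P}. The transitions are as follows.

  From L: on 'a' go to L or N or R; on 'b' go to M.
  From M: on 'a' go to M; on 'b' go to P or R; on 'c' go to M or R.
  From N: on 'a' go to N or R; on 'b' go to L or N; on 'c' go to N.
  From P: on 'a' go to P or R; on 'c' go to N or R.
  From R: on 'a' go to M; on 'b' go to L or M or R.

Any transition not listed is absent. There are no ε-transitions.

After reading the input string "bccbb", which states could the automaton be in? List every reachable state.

Start in {L}.
Read 'b': L→{M}; now {M}.
Read 'c': M→{M, R}; now {M, R}.
Read 'c': M→{M, R}, R→∅; now {M, R}.
Read 'b': M→{P, R}, R→{L, M, R}; now {L, M, P, R}.
Read 'b': L→{M}, M→{P, R}, P→∅, R→{L, M, R}; now {L, M, P, R}.

{L, M, P, R}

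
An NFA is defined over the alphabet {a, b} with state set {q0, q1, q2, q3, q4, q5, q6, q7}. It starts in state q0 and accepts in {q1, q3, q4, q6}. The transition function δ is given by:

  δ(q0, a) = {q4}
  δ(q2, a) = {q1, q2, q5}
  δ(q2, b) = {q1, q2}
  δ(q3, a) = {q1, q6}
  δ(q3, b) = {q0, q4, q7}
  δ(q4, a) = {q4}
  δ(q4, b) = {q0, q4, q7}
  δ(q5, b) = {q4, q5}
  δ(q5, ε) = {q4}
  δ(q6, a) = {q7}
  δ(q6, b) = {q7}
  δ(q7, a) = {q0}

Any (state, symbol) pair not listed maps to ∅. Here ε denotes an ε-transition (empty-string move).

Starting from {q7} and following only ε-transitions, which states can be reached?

Begin with {q7}.
No ε-moves leave this set, so the closure equals the set itself.

{q7}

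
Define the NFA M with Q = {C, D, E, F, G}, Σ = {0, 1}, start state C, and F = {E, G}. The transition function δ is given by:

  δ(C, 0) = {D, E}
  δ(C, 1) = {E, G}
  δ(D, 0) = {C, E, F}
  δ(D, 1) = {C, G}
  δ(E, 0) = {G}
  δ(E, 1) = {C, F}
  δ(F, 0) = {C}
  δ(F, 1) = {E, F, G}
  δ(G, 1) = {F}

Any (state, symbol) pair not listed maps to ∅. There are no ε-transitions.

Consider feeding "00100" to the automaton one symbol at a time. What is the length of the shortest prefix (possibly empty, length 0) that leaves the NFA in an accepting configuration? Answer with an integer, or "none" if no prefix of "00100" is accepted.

Start in {C}.
Read '0': {C} → {D, E}.
None of the earlier sets intersect F, but {D, E} does.

1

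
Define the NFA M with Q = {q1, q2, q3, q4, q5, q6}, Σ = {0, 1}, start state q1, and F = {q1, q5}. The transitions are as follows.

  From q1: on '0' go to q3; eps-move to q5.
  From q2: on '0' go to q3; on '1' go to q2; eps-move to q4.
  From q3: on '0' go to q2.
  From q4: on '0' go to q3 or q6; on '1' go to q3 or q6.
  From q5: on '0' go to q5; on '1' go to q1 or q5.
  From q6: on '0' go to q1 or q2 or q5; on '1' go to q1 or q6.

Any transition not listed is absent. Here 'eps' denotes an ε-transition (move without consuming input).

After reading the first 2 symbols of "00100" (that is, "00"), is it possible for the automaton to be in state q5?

Yes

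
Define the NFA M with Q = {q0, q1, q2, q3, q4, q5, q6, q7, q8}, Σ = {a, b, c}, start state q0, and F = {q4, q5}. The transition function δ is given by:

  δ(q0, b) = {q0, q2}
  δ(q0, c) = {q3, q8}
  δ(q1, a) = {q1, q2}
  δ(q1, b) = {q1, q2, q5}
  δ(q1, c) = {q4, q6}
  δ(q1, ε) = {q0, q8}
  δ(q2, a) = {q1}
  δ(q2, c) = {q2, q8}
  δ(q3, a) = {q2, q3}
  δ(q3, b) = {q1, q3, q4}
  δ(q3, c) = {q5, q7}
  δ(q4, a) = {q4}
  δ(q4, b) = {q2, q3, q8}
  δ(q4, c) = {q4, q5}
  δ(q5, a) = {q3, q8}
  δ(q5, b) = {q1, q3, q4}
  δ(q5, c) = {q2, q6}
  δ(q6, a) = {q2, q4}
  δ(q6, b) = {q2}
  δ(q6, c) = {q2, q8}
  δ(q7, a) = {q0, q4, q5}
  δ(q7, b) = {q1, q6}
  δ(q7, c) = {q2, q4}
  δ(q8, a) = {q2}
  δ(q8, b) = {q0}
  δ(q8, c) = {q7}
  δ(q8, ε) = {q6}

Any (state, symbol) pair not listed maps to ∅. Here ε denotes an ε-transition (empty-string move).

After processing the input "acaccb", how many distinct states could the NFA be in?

Start in {q0}.
Read 'a': q0→∅; now ∅.
The set is empty and remains empty for the remaining 5 symbols.
That set has 0 states.

0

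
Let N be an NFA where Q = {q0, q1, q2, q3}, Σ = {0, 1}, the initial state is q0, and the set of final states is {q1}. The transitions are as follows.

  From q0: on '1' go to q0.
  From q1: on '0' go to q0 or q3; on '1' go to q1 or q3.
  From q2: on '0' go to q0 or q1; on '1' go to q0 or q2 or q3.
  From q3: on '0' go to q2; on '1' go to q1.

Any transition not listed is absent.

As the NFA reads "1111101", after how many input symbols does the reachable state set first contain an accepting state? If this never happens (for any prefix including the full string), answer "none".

none

Start in {q0}.
Read '1': q0→{q0}; now {q0}.
Read '1': q0→{q0}; now {q0}.
Read '1': q0→{q0}; now {q0}.
Read '1': q0→{q0}; now {q0}.
Read '1': q0→{q0}; now {q0}.
Read '0': q0→∅; now ∅.
The set is empty and remains empty for the remaining 1 symbol.
No reachable set along the way intersects F.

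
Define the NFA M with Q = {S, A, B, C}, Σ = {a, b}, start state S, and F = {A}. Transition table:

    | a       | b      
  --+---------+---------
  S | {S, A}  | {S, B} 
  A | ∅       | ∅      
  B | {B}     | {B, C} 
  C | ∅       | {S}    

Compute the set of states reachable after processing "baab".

Start in {S}.
Read 'b': {S} → {S, B}.
Read 'a': {S, B} → {S, A, B}.
Read 'a': {S, A, B} → {S, A, B}.
Read 'b': {S, A, B} → {S, B, C}.

{S, B, C}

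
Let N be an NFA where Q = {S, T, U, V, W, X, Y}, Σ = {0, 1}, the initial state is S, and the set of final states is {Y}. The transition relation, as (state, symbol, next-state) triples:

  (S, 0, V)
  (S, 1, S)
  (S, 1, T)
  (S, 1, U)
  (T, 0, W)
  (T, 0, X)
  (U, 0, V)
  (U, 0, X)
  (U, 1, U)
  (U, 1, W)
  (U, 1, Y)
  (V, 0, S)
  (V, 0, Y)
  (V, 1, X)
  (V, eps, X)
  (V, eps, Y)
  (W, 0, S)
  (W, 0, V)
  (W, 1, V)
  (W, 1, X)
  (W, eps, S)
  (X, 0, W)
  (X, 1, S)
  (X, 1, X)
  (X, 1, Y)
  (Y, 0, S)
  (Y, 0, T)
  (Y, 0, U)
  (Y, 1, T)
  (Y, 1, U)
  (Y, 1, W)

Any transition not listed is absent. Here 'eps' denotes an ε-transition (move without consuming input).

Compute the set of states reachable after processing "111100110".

{S, T, U, V, W, X, Y}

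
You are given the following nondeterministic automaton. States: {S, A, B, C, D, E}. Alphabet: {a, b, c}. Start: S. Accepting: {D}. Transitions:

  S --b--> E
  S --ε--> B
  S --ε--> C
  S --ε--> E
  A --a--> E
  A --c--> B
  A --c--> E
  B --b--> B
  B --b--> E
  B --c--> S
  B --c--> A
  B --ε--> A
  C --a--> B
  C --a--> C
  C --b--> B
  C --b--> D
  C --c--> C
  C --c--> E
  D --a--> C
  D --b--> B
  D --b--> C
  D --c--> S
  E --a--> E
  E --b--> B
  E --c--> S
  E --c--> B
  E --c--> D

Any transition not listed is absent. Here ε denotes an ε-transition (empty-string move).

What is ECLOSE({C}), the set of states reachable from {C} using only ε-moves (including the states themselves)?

{C}

Begin with {C}.
No ε-moves leave this set, so the closure equals the set itself.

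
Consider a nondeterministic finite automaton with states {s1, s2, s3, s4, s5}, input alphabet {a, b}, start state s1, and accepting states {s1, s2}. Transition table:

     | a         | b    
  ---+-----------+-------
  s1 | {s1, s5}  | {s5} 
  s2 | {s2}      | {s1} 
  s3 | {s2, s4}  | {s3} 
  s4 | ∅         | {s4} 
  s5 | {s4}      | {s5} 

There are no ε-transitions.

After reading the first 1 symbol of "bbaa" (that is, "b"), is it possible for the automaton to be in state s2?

No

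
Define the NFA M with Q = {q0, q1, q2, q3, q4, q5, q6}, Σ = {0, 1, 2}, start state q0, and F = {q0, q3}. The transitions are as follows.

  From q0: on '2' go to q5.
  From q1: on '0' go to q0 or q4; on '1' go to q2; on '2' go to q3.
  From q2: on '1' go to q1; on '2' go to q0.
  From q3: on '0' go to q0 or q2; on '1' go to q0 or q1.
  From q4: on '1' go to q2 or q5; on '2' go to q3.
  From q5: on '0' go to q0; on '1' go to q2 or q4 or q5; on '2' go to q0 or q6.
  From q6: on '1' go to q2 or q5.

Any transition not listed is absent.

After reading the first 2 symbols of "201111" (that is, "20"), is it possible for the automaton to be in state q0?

Yes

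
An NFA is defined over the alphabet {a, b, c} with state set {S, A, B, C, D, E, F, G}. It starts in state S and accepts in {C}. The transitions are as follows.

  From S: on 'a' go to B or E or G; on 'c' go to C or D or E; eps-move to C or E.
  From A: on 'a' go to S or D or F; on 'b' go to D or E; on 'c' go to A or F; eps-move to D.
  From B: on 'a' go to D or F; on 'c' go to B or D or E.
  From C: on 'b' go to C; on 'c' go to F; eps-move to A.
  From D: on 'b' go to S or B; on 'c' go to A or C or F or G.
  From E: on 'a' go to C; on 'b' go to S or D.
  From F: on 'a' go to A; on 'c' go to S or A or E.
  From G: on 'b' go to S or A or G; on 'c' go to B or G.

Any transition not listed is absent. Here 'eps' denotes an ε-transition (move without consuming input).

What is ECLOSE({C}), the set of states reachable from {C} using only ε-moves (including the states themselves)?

Begin with {C}.
ε-move C → A; add A.
ε-move A → D; add D.

{A, C, D}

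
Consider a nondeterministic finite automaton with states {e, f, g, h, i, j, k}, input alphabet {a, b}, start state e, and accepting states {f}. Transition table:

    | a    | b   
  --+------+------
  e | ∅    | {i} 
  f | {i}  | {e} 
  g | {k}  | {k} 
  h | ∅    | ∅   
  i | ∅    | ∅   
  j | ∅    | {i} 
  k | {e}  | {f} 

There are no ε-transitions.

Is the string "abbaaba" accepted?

Start in {e}.
Read 'a': e→∅; now ∅.
The set is empty and remains empty for the remaining 6 symbols.
The final set ∅ contains no accepting state.

No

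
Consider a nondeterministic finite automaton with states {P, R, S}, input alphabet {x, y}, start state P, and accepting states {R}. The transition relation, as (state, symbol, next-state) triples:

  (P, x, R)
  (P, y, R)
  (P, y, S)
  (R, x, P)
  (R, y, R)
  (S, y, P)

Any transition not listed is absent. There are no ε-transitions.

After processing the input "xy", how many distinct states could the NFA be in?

1

Start in {P}.
Read 'x': {P} → {R}.
Read 'y': {R} → {R}.
That set has 1 state.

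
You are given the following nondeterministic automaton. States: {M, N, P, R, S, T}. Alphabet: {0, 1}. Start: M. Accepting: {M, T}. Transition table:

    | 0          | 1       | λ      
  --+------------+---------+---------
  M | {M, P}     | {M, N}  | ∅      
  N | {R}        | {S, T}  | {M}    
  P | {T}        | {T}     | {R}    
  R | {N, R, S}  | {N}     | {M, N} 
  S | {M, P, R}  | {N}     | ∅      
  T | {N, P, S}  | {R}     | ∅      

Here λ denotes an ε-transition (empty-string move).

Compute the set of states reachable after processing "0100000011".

{M, N, R, S, T}

Start in {M}.
Read '0': M→{M, P}; union {M, P}; ε-closure = {M, N, P, R}.
Read '1': M→{M, N}, N→{S, T}, P→{T}, R→{N}; now {M, N, S, T}.
Read '0': M→{M, P}, N→{R}, S→{M, P, R}, T→{N, P, S}; now {M, N, P, R, S}.
Read '0': M→{M, P}, N→{R}, P→{T}, R→{N, R, S}, S→{M, P, R}; now {M, N, P, R, S, T}.
Read '0': M→{M, P}, N→{R}, P→{T}, R→{N, R, S}, S→{M, P, R}, T→{N, P, S}; now {M, N, P, R, S, T}.
Read '0': M→{M, P}, N→{R}, P→{T}, R→{N, R, S}, S→{M, P, R}, T→{N, P, S}; now {M, N, P, R, S, T}.
Read '0': M→{M, P}, N→{R}, P→{T}, R→{N, R, S}, S→{M, P, R}, T→{N, P, S}; now {M, N, P, R, S, T}.
Read '0': M→{M, P}, N→{R}, P→{T}, R→{N, R, S}, S→{M, P, R}, T→{N, P, S}; now {M, N, P, R, S, T}.
Read '1': M→{M, N}, N→{S, T}, P→{T}, R→{N}, S→{N}, T→{R}; now {M, N, R, S, T}.
Read '1': M→{M, N}, N→{S, T}, R→{N}, S→{N}, T→{R}; now {M, N, R, S, T}.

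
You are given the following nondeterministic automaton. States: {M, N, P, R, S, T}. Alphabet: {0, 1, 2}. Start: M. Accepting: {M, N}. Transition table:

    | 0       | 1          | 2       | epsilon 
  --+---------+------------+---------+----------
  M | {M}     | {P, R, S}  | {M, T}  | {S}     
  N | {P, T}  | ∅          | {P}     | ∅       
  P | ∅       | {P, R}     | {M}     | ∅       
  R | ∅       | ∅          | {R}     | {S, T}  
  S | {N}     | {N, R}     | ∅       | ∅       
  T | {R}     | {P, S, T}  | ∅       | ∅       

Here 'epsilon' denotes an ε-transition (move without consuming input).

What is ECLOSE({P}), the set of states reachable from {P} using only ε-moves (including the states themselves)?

{P}

Begin with {P}.
No ε-moves leave this set, so the closure equals the set itself.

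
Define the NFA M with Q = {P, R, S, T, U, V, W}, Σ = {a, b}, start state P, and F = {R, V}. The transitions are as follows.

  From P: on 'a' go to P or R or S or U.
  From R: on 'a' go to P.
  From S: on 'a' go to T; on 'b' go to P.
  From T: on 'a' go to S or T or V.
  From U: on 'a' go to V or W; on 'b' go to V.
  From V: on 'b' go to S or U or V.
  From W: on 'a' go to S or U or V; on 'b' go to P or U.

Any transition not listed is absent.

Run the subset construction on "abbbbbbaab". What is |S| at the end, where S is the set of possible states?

4

Start in {P}.
Read 'a': P→{P, R, S, U}; now {P, R, S, U}.
Read 'b': P→∅, R→∅, S→{P}, U→{V}; now {P, V}.
Read 'b': P→∅, V→{S, U, V}; now {S, U, V}.
Read 'b': S→{P}, U→{V}, V→{S, U, V}; now {P, S, U, V}.
Read 'b': P→∅, S→{P}, U→{V}, V→{S, U, V}; now {P, S, U, V}.
Read 'b': P→∅, S→{P}, U→{V}, V→{S, U, V}; now {P, S, U, V}.
Read 'b': P→∅, S→{P}, U→{V}, V→{S, U, V}; now {P, S, U, V}.
Read 'a': P→{P, R, S, U}, S→{T}, U→{V, W}, V→∅; now {P, R, S, T, U, V, W}.
Read 'a': P→{P, R, S, U}, R→{P}, S→{T}, T→{S, T, V}, U→{V, W}, V→∅, W→{S, U, V}; now {P, R, S, T, U, V, W}.
Read 'b': P→∅, R→∅, S→{P}, T→∅, U→{V}, V→{S, U, V}, W→{P, U}; now {P, S, U, V}.
That set has 4 states.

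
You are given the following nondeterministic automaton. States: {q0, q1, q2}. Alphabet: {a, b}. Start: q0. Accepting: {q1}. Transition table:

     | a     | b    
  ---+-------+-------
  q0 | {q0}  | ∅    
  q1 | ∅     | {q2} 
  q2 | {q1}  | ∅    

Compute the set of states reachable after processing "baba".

∅

Start in {q0}.
Read 'b': {q0} → ∅.
The set is empty and remains empty for the remaining 3 symbols.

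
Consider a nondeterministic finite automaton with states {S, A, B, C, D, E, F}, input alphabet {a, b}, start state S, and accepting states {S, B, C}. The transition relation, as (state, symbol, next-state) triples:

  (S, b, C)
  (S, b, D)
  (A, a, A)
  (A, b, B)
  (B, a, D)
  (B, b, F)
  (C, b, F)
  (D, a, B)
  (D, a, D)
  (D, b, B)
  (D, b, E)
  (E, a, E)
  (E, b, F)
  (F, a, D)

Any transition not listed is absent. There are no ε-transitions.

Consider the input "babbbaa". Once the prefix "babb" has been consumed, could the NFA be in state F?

Yes

Start in {S}.
Read 'b': S→{C, D}; now {C, D}.
Read 'a': C→∅, D→{B, D}; now {B, D}.
Read 'b': B→{F}, D→{B, E}; now {B, E, F}.
Read 'b': B→{F}, E→{F}, F→∅; now {F}.
State F is in {F}.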